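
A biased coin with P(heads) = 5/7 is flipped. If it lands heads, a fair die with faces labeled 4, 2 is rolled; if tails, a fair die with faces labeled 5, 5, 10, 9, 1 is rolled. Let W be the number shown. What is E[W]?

E[W | heads] = (4+2)/2 = 3.
E[W | tails] = (5+5+10+9+1)/5 = 6.
By the law of total expectation,
E[W] = (5/7)·(3) + (2/7)·(6) = 27/7.

27/7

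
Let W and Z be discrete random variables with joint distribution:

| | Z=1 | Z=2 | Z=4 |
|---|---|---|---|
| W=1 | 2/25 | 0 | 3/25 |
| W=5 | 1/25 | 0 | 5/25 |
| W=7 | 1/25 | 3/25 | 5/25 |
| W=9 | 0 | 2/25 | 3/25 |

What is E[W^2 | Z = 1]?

19

P(Z = 1) = 4/25.
Σ W^2·P over the event = 1·(2/25) + 25·(1/25) + 49·(1/25) = 76/25.
E[W^2 | Z = 1] = (76/25) / (4/25) = 19.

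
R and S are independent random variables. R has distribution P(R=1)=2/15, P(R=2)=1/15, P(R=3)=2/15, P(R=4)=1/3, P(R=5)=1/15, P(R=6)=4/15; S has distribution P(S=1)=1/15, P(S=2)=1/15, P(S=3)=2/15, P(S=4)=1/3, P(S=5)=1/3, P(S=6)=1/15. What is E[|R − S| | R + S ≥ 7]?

P(R + S ≥ 7) = 169/225.
Summing |R−S|·P(x,y) over outcomes with R + S ≥ 7 gives 27/25.
E[|R − S| | R + S ≥ 7] = (27/25) / (169/225) = 243/169.

243/169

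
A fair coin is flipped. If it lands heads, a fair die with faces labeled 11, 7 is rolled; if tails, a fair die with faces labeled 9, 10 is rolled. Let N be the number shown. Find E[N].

E[N | heads] = (11+7)/2 = 9.
E[N | tails] = (9+10)/2 = 19/2.
E[N] = (1/2)·(9) + (1/2)·(19/2) = 37/4.

37/4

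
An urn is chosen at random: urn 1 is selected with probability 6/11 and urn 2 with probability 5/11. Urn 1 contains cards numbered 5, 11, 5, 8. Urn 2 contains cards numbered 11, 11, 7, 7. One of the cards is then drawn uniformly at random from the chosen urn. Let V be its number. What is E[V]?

E[V | urn 1] = (5+11+5+8)/4 = 29/4.
E[V | urn 2] = (11+11+7+7)/4 = 9.
By the law of total expectation,
E[V] = (6/11)·(29/4) + (5/11)·(9) = 177/22.

177/22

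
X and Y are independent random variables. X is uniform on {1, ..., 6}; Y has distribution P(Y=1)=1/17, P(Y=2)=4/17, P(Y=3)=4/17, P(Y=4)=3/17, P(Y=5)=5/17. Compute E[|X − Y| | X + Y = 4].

10/9

P(X + Y = 4) = 3/34.
Summing |X−Y|·P(x,y) over outcomes with X + Y = 4 gives 5/51.
E[|X − Y| | X + Y = 4] = (5/51) / (3/34) = 10/9.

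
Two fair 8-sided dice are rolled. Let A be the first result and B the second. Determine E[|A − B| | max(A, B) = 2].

2/3

P(max(A, B) = 2) = 3/64.
Summing |A−B|·P(x,y) over outcomes with max(A, B) = 2 gives 1/32.
E[|A − B| | max(A, B) = 2] = (1/32) / (3/64) = 2/3.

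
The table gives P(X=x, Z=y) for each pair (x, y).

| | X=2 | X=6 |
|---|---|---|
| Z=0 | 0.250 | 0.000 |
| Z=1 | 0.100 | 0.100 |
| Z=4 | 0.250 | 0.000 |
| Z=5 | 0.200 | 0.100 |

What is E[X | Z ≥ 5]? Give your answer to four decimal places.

3.3333

P(Z ≥ 5) = 0.300.
Summing X·P(X=x,Z=y) over the conditioning event gives 1.000.
E[X | Z ≥ 5] = (1.000) / (0.300) = 3.3333.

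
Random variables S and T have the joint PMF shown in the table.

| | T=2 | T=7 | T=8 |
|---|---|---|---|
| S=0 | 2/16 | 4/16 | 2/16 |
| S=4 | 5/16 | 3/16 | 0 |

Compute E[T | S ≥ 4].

P(S ≥ 4) = 1/2.
Σ T·P over the event = 2·(5/16) + 7·(3/16) = 31/16.
E[T | S ≥ 4] = (31/16) / (1/2) = 31/8.

31/8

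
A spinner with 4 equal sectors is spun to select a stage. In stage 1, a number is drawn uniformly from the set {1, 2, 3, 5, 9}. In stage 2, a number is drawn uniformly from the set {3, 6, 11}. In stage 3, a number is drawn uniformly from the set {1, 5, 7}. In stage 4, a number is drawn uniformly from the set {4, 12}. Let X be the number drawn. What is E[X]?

23/4

E[X | stage 1] = (1+2+3+5+9)/5 = 4.
E[X | stage 2] = (3+6+11)/3 = 20/3.
E[X | stage 3] = (1+5+7)/3 = 13/3.
E[X | stage 4] = (4+12)/2 = 8.
E[X] = (1/4)·(4) + (1/4)·(20/3) + (1/4)·(13/3) + (1/4)·(8) = 23/4.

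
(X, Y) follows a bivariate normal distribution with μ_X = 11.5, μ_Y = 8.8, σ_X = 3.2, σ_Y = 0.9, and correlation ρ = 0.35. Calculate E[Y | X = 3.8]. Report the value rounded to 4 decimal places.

8.0420

For a bivariate normal, E[Y | X=x] = μ_Y + ρ·(σ_Y/σ_X)·(x − μ_X).
E[Y | X=3.8] = 8.8 + (0.35)·(0.9/3.2)·(3.8 − (11.5)) = 8.8 + (0.098437)·(-7.7) = 8.0420.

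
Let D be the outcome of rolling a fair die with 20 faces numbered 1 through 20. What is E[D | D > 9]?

15

Given D > 9, D is equally likely to be any of {10, 11, 12, 13, 14, 15, 16, 17, 18, 19, 20}.
E[D | D > 9] = (10 + 11 + 12 + 13 + 14 + 15 + 16 + 17 + 18 + 19 + 20) / 11 = 15.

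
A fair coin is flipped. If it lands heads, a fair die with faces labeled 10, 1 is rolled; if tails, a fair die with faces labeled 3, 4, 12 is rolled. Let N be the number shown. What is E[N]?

71/12

E[N | heads] = (10+1)/2 = 11/2.
E[N | tails] = (3+4+12)/3 = 19/3.
By the law of total expectation,
E[N] = (1/2)·(11/2) + (1/2)·(19/3) = 71/12.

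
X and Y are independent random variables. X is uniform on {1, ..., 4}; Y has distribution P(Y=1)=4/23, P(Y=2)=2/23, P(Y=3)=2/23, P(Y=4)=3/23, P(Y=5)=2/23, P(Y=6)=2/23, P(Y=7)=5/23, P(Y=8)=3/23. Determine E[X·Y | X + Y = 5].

52/11

P(X + Y = 5) = 11/92.
Summing XY·P(x,y) over outcomes with X + Y = 5 gives 13/23.
E[X·Y | X + Y = 5] = (13/23) / (11/92) = 52/11.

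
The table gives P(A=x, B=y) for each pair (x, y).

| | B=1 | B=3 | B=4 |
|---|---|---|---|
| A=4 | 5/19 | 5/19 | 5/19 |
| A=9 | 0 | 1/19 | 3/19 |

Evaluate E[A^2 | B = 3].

161/6

P(B = 3) = 6/19.
Σ A^2·P over the event = 16·(5/19) + 81·(1/19) = 161/19.
E[A^2 | B = 3] = (161/19) / (6/19) = 161/6.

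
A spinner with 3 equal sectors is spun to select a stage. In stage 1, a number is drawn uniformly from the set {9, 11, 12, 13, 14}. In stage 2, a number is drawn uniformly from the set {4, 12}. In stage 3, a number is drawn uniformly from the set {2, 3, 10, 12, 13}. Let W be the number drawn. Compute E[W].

E[W | stage 1] = (9+11+12+13+14)/5 = 59/5.
E[W | stage 2] = (4+12)/2 = 8.
E[W | stage 3] = (2+3+10+12+13)/5 = 8.
By the law of total expectation,
E[W] = (1/3)·(59/5) + (1/3)·(8) + (1/3)·(8) = 139/15.

139/15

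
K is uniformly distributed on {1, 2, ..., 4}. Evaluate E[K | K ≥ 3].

7/2

Given K ≥ 3, K is equally likely to be any of {3, 4}.
E[K | K ≥ 3] = (3 + 4) / 2 = 7/2.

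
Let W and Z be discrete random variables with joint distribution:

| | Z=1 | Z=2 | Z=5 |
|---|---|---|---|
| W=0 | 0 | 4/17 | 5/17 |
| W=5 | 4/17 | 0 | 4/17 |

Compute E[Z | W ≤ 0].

11/3

P(W ≤ 0) = 9/17.
Σ Z·P over the event = 2·(4/17) + 5·(5/17) = 33/17.
E[Z | W ≤ 0] = (33/17) / (9/17) = 11/3.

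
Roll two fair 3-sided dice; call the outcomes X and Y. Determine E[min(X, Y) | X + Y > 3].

11/6

Outcomes with X + Y > 3: (1,3), (2,2), (2,3), (3,1), (3,2), (3,3), each with probability 1/9.
E[min(X, Y) | X + Y > 3] = (1 + 2 + 2 + 1 + 2 + 3) / 6 = 11/6.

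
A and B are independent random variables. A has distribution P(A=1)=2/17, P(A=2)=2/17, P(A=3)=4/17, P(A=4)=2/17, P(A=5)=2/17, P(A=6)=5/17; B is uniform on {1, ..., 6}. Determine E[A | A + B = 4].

9/4

P(A + B = 4) = 4/51.
Summing A·P(x,y) over outcomes with A + B = 4 gives 3/17.
E[A | A + B = 4] = (3/17) / (4/51) = 9/4.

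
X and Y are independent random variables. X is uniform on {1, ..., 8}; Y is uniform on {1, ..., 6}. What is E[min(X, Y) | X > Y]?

77/27

P(X > Y) = 9/16.
Summing min(X,Y)·P(x,y) over outcomes with X > Y gives 77/48.
E[min(X, Y) | X > Y] = (77/48) / (9/16) = 77/27.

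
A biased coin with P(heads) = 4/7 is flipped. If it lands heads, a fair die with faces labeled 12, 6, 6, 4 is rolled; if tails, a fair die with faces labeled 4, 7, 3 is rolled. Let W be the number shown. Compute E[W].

E[W | heads] = (12+6+6+4)/4 = 7.
E[W | tails] = (4+7+3)/3 = 14/3.
E[W] = (4/7)·(7) + (3/7)·(14/3) = 6.

6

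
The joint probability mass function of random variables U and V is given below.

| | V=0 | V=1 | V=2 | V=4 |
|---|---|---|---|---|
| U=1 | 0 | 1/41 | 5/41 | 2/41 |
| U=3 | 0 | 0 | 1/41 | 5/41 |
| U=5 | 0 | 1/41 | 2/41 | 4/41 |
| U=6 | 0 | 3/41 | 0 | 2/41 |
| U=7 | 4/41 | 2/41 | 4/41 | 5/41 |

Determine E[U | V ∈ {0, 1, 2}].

112/23

P(V ∈ {0, 1, 2}) = 23/41.
Summing U·P(U=x,V=y) over the conditioning event gives 112/41.
E[U | V ∈ {0, 1, 2}] = (112/41) / (23/41) = 112/23.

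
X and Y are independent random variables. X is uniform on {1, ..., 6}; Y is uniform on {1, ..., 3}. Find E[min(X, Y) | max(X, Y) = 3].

P(max(X, Y) = 3) = 5/18.
Summing min(X,Y)·P(x,y) over outcomes with max(X, Y) = 3 gives 1/2.
E[min(X, Y) | max(X, Y) = 3] = (1/2) / (5/18) = 9/5.

9/5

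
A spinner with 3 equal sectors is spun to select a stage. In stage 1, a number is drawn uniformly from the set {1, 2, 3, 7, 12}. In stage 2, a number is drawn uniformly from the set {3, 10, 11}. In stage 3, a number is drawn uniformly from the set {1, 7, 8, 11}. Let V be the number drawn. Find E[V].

79/12

E[V | stage 1] = (1+2+3+7+12)/5 = 5.
E[V | stage 2] = (3+10+11)/3 = 8.
E[V | stage 3] = (1+7+8+11)/4 = 27/4.
E[V] = (1/3)·(5) + (1/3)·(8) + (1/3)·(27/4) = 79/12.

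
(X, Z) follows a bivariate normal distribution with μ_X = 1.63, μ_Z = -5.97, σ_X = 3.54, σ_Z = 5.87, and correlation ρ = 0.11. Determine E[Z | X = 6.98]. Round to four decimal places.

For a bivariate normal, E[Z | X=x] = μ_Z + ρ·(σ_Z/σ_X)·(x − μ_X).
E[Z | X=6.98] = -5.97 + (0.11)·(5.87/3.54)·(6.98 − (1.63)) = -5.97 + (0.1824)·(5.35) = -4.9942.

-4.9942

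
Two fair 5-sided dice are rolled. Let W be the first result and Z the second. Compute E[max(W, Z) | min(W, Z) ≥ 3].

40/9

Outcomes with min(W, Z) ≥ 3: (3,3), (3,4), (3,5), (4,3), (4,4), (4,5), (5,3), (5,4), (5,5), each with probability 1/25.
E[max(W, Z) | min(W, Z) ≥ 3] = (3 + 4 + 5 + 4 + 4 + 5 + 5 + 5 + 5) / 9 = 40/9.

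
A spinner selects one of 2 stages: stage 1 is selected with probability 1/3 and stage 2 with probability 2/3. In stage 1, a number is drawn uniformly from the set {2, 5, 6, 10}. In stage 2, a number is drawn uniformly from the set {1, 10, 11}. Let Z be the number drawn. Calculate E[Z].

245/36

E[Z | stage 1] = (2+5+6+10)/4 = 23/4.
E[Z | stage 2] = (1+10+11)/3 = 22/3.
By the law of total expectation,
E[Z] = (1/3)·(23/4) + (2/3)·(22/3) = 245/36.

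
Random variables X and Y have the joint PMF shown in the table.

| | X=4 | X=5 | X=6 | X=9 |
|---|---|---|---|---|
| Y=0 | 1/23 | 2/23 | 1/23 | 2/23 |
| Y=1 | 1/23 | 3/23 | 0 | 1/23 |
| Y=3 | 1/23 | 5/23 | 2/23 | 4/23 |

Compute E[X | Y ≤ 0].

19/3

P(Y ≤ 0) = 6/23.
Σ X·P over the event = 4·(1/23) + 5·(2/23) + 6·(1/23) + 9·(2/23) = 38/23.
E[X | Y ≤ 0] = (38/23) / (6/23) = 19/3.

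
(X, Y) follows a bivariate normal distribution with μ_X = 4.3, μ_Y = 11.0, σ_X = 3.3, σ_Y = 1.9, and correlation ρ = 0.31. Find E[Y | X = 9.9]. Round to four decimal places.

11.9995

E[Y | X=x] = μ_Y + ρ(σ_Y/σ_X)(x − μ_X) for jointly normal variables.
E[Y | X=9.9] = 11.0 + (0.31)·(1.9/3.3)·(9.9 − (4.3)) = 11.0 + (0.17848)·(5.6) = 11.9995.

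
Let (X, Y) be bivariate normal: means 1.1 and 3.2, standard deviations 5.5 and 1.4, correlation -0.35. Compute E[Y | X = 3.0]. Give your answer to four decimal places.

For a bivariate normal, E[Y | X=x] = μ_Y + ρ·(σ_Y/σ_X)·(x − μ_X).
E[Y | X=3.0] = 3.2 + (-0.35)·(1.4/5.5)·(3.0 − (1.1)) = 3.2 + (-0.089091)·(1.9) = 3.0307.

3.0307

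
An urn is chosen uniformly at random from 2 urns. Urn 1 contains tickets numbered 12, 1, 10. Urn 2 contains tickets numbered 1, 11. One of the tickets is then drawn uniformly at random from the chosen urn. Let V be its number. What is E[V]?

E[V | urn 1] = (12+1+10)/3 = 23/3.
E[V | urn 2] = (1+11)/2 = 6.
E[V] = (1/2)·(23/3) + (1/2)·(6) = 41/6.

41/6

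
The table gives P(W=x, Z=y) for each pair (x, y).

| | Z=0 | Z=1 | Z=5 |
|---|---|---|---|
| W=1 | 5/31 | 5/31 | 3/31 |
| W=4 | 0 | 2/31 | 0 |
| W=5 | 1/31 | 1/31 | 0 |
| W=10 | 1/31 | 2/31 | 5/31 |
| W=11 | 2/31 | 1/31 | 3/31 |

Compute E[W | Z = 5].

86/11

P(Z = 5) = 11/31.
Summing W·P(W=x,Z=y) over the conditioning event gives 86/31.
E[W | Z = 5] = (86/31) / (11/31) = 86/11.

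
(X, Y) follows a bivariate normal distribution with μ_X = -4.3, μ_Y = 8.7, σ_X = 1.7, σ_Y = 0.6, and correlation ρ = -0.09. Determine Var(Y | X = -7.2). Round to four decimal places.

0.3571

For a bivariate normal, Var(Y | X=x) = σ_Y²(1 − ρ²).
Var(Y | X=-7.2) = (0.6)²·(1 − (-0.09)²) = 0.36·0.9919 = 0.3571.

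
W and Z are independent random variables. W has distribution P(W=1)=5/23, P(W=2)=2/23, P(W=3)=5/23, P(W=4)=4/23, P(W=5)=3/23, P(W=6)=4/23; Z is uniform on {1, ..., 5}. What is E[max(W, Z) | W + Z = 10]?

39/7

P(W + Z = 10) = 7/115.
Summing max(W,Z)·P(x,y) over outcomes with W + Z = 10 gives 39/115.
E[max(W, Z) | W + Z = 10] = (39/115) / (7/115) = 39/7.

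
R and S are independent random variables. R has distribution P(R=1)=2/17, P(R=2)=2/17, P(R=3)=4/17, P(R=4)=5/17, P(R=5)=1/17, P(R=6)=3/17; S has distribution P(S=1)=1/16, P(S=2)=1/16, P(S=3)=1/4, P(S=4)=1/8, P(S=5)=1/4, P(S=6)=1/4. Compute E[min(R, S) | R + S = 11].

5

P(R + S = 11) = 1/17.
Summing min(R,S)·P(x,y) over outcomes with R + S = 11 gives 5/17.
E[min(R, S) | R + S = 11] = (5/17) / (1/17) = 5.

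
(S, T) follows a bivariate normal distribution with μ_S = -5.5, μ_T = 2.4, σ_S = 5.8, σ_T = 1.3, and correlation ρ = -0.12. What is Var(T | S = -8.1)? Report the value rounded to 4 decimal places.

1.6657

Var(T | S=x) = (1 − ρ²)·σ_T².
Var(T | S=-8.1) = (1.3)²·(1 − (-0.12)²) = 1.69·0.9856 = 1.6657.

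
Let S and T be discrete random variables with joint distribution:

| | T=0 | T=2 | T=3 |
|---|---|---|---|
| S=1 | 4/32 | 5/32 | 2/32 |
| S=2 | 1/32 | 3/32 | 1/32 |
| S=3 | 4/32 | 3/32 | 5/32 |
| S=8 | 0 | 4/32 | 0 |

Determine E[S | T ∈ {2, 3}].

71/23

P(T ∈ {2, 3}) = 23/32.
Σ S·P over the event = 1·(5/32) + 1·(2/32) + 2·(3/32) + 2·(1/32) + 3·(3/32) + 3·(5/32) + 8·(4/32) = 71/32.
E[S | T ∈ {2, 3}] = (71/32) / (23/32) = 71/23.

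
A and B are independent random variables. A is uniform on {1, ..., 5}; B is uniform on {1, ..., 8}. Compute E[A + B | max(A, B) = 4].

44/7

Outcomes with max(A, B) = 4: (1,4), (2,4), (3,4), (4,1), (4,2), (4,3), (4,4), each with probability 1/40.
E[A + B | max(A, B) = 4] = (5 + 6 + 7 + 5 + 6 + 7 + 8) / 7 = 44/7.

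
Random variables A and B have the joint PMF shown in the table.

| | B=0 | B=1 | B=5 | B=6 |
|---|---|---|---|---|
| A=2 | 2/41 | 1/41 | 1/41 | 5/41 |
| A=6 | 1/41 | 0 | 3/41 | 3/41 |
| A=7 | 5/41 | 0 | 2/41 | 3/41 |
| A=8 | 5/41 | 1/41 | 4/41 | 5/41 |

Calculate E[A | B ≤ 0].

P(B ≤ 0) = 13/41.
Σ A·P over the event = 2·(2/41) + 6·(1/41) + 7·(5/41) + 8·(5/41) = 85/41.
E[A | B ≤ 0] = (85/41) / (13/41) = 85/13.

85/13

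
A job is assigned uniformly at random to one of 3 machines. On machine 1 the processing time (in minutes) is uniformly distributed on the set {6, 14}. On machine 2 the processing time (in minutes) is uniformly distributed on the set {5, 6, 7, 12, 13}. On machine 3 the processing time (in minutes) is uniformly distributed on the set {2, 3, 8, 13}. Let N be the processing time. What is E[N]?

E[N | machine 1] = (6+14)/2 = 10.
E[N | machine 2] = (5+6+7+12+13)/5 = 43/5.
E[N | machine 3] = (2+3+8+13)/4 = 13/2.
By the law of total expectation,
E[N] = (1/3)·(10) + (1/3)·(43/5) + (1/3)·(13/2) = 251/30.

251/30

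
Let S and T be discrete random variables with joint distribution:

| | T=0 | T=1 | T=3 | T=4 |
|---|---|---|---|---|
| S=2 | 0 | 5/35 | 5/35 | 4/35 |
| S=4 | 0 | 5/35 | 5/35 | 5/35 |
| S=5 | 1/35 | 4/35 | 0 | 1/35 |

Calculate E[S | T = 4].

P(T = 4) = 2/7.
Σ S·P over the event = 2·(4/35) + 4·(5/35) + 5·(1/35) = 33/35.
E[S | T = 4] = (33/35) / (2/7) = 33/10.

33/10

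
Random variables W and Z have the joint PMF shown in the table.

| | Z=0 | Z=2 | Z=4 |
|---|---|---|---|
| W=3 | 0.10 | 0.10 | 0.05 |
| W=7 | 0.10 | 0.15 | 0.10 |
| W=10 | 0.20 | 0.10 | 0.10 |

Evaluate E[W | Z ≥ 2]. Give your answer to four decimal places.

P(Z ≥ 2) = 0.60.
Summing W·P(W=x,Z=y) over the conditioning event gives 4.20.
E[W | Z ≥ 2] = (4.20) / (0.60) = 7.0000.

7.0000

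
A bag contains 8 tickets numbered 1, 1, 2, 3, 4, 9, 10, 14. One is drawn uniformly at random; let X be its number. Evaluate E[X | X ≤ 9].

10/3

P(X ≤ 9) = 3/4.
Σ over the event: 1·1/4 + 2·1/8 + 3·1/8 + 4·1/8 + 9·1/8 = 5/2.
E[X | X ≤ 9] = (5/2) / (3/4) = 10/3.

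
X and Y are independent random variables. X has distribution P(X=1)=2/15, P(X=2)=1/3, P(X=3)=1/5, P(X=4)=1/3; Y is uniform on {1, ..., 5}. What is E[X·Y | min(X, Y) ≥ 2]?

P(min(X, Y) ≥ 2) = 52/75.
Summing XY·P(x,y) over outcomes with min(X, Y) ≥ 2 gives 182/25.
E[X·Y | min(X, Y) ≥ 2] = (182/25) / (52/75) = 21/2.

21/2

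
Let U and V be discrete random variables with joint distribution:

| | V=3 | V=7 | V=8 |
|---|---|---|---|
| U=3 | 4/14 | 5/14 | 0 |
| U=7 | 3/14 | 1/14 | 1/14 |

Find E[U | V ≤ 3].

P(V ≤ 3) = 1/2.
Σ U·P over the event = 3·(4/14) + 7·(3/14) = 33/14.
E[U | V ≤ 3] = (33/14) / (1/2) = 33/7.

33/7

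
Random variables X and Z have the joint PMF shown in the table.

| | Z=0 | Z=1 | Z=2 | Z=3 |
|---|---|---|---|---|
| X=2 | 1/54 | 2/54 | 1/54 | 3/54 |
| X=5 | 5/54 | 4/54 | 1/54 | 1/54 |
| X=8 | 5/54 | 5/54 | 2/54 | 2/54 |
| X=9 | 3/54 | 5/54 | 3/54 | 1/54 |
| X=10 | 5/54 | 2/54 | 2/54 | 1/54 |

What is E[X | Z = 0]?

144/19

P(Z = 0) = 19/54.
Σ X·P over the event = 2·(1/54) + 5·(5/54) + 8·(5/54) + 9·(3/54) + 10·(5/54) = 8/3.
E[X | Z = 0] = (8/3) / (19/54) = 144/19.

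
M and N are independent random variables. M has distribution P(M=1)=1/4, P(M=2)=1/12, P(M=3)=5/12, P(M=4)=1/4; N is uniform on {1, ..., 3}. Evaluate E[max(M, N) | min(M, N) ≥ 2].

P(min(M, N) ≥ 2) = 1/2.
Summing max(M,N)·P(x,y) over outcomes with min(M, N) ≥ 2 gives 59/36.
E[max(M, N) | min(M, N) ≥ 2] = (59/36) / (1/2) = 59/18.

59/18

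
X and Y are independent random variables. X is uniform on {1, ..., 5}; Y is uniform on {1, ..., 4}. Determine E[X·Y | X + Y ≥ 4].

P(X + Y ≥ 4) = 17/20.
Summing XY·P(x,y) over outcomes with X + Y ≥ 4 gives 29/4.
E[X·Y | X + Y ≥ 4] = (29/4) / (17/20) = 145/17.

145/17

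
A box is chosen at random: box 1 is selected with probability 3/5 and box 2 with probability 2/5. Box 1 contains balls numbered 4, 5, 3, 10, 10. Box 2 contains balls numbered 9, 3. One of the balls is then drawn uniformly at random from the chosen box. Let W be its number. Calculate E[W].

156/25

E[W | box 1] = (4+5+3+10+10)/5 = 32/5.
E[W | box 2] = (9+3)/2 = 6.
By the law of total expectation,
E[W] = (3/5)·(32/5) + (2/5)·(6) = 156/25.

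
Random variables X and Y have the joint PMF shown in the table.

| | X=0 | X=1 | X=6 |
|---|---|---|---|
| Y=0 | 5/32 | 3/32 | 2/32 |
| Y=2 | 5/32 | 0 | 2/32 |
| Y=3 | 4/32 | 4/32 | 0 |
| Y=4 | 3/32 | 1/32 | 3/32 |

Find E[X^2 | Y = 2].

P(Y = 2) = 7/32.
Σ X^2·P over the event = 0·(5/32) + 36·(2/32) = 9/4.
E[X^2 | Y = 2] = (9/4) / (7/32) = 72/7.

72/7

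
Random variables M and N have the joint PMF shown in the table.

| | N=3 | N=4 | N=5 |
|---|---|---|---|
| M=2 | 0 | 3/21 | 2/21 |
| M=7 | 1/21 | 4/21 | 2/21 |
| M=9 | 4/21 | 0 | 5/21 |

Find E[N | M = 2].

P(M = 2) = 5/21.
Σ N·P over the event = 4·(3/21) + 5·(2/21) = 22/21.
E[N | M = 2] = (22/21) / (5/21) = 22/5.

22/5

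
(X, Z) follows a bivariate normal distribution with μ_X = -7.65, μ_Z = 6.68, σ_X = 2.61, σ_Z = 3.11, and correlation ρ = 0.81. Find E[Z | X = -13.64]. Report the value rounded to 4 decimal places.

The regression of Z on X has slope ρ·σ_Z/σ_X and passes through (μ_X, μ_Z).
E[Z | X=-13.64] = 6.68 + (0.81)·(3.11/2.61)·(-13.64 − (-7.65)) = 6.68 + (0.96517)·(-5.99) = 0.8986.

0.8986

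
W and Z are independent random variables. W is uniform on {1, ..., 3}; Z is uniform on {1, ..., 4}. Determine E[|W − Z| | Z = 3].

1

Outcomes with Z = 3: (1,3), (2,3), (3,3), each with probability 1/12.
E[|W − Z| | Z = 3] = (2 + 1 + 0) / 3 = 1.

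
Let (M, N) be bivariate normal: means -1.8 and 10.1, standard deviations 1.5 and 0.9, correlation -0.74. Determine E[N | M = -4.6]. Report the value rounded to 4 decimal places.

E[N | M=x] = μ_N + ρ(σ_N/σ_M)(x − μ_M) for jointly normal variables.
E[N | M=-4.6] = 10.1 + (-0.74)·(0.9/1.5)·(-4.6 − (-1.8)) = 10.1 + (-0.444)·(-2.8) = 11.3432.

11.3432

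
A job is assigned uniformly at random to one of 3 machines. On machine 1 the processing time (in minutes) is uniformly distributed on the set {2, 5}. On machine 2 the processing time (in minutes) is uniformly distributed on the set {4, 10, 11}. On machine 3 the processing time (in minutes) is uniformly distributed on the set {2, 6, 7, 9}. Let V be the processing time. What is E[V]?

E[V | machine 1] = (2+5)/2 = 7/2.
E[V | machine 2] = (4+10+11)/3 = 25/3.
E[V | machine 3] = (2+6+7+9)/4 = 6.
E[V] = (1/3)·(7/2) + (1/3)·(25/3) + (1/3)·(6) = 107/18.

107/18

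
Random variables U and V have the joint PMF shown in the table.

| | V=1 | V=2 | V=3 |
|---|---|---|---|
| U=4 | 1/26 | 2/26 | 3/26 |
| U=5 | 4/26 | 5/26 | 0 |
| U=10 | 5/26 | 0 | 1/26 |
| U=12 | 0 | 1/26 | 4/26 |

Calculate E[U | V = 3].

P(V = 3) = 4/13.
Summing U·P(U=x,V=y) over the conditioning event gives 35/13.
E[U | V = 3] = (35/13) / (4/13) = 35/4.

35/4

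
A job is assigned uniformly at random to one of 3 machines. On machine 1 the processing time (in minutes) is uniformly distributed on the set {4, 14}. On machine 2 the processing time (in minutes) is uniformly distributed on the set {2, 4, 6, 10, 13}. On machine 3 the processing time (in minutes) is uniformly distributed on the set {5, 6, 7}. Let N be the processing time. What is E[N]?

22/3

E[N | machine 1] = (4+14)/2 = 9.
E[N | machine 2] = (2+4+6+10+13)/5 = 7.
E[N | machine 3] = (5+6+7)/3 = 6.
By the law of total expectation,
E[N] = (1/3)·(9) + (1/3)·(7) + (1/3)·(6) = 22/3.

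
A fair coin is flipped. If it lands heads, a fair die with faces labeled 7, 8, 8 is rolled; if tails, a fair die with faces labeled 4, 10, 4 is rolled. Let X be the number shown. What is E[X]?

E[X | heads] = (7+8+8)/3 = 23/3.
E[X | tails] = (4+10+4)/3 = 6.
By the law of total expectation,
E[X] = (1/2)·(23/3) + (1/2)·(6) = 41/6.

41/6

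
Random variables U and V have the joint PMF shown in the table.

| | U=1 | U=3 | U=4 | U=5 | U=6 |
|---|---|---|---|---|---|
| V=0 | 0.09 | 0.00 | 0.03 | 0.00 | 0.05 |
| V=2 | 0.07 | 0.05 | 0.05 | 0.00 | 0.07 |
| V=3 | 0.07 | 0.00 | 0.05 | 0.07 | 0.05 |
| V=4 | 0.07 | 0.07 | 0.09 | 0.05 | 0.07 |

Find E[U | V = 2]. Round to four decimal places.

3.5000

P(V = 2) = 0.24.
Σ U·P over the event = 1·(0.07) + 3·(0.05) + 4·(0.05) + 6·(0.07) = 0.84.
E[U | V = 2] = (0.84) / (0.24) = 3.5000.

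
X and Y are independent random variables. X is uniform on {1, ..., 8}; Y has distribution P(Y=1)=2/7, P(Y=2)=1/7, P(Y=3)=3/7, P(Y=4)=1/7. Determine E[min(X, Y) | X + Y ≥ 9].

49/17

P(X + Y ≥ 9) = 17/56.
Summing min(X,Y)·P(x,y) over outcomes with X + Y ≥ 9 gives 7/8.
E[min(X, Y) | X + Y ≥ 9] = (7/8) / (17/56) = 49/17.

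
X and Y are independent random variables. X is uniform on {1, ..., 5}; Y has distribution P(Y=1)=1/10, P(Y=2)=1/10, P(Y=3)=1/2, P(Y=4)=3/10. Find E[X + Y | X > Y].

69/10

P(X > Y) = 2/5.
Summing (X+Y)·P(x,y) over outcomes with X > Y gives 69/25.
E[X + Y | X > Y] = (69/25) / (2/5) = 69/10.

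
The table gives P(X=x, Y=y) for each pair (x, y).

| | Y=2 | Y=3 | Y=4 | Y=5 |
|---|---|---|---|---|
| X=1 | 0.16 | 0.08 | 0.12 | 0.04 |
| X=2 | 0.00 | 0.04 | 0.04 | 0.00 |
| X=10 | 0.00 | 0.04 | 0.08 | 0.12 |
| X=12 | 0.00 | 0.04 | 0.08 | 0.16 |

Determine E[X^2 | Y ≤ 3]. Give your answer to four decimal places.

P(Y ≤ 3) = 0.36.
Σ X^2·P over the event = 1·(0.16) + 1·(0.08) + 4·(0.04) + 100·(0.04) + 144·(0.04) = 10.16.
E[X^2 | Y ≤ 3] = (10.16) / (0.36) = 28.2222.

28.2222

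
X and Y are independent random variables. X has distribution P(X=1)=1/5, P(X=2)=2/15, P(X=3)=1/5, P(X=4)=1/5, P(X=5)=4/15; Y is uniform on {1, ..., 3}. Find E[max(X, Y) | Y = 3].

56/15

P(Y = 3) = 1/3.
Summing max(X,Y)·P(x,y) over outcomes with Y = 3 gives 56/45.
E[max(X, Y) | Y = 3] = (56/45) / (1/3) = 56/15.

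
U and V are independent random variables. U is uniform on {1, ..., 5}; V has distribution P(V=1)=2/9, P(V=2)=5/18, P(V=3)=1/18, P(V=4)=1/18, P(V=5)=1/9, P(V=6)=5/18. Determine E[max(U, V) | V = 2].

P(V = 2) = 5/18.
Summing max(U,V)·P(x,y) over outcomes with V = 2 gives 8/9.
E[max(U, V) | V = 2] = (8/9) / (5/18) = 16/5.

16/5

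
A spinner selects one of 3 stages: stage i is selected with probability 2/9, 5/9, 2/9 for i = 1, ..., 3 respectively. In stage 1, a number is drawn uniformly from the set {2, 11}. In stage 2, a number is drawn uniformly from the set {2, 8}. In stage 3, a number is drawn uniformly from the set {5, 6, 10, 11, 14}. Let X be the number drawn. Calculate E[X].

94/15

E[X | stage 1] = (2+11)/2 = 13/2.
E[X | stage 2] = (2+8)/2 = 5.
E[X | stage 3] = (5+6+10+11+14)/5 = 46/5.
By the law of total expectation,
E[X] = (2/9)·(13/2) + (5/9)·(5) + (2/9)·(46/5) = 94/15.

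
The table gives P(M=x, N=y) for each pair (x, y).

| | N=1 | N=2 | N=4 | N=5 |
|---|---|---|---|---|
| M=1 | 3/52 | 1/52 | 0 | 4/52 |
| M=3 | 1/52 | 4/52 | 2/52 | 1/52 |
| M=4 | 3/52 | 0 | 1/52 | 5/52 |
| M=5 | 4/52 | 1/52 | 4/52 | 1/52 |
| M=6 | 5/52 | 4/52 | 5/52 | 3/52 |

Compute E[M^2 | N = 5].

P(N = 5) = 7/26.
Σ M^2·P over the event = 1·(4/52) + 9·(1/52) + 16·(5/52) + 25·(1/52) + 36·(3/52) = 113/26.
E[M^2 | N = 5] = (113/26) / (7/26) = 113/7.

113/7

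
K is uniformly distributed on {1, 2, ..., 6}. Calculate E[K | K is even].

Given K is even, K is equally likely to be any of {2, 4, 6}.
E[K | K is even] = (2 + 4 + 6) / 3 = 4.

4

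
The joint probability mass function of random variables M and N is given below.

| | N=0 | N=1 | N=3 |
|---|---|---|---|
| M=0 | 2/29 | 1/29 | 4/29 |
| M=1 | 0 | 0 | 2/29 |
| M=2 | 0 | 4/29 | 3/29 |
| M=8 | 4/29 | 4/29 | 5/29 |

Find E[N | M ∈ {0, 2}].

13/7

P(M ∈ {0, 2}) = 14/29.
Σ N·P over the event = 0·(2/29) + 1·(1/29) + 3·(4/29) + 1·(4/29) + 3·(3/29) = 26/29.
E[N | M ∈ {0, 2}] = (26/29) / (14/29) = 13/7.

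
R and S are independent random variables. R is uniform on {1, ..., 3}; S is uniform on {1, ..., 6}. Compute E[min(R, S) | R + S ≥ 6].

Outcomes with R + S ≥ 6: (1,5), (1,6), (2,4), (2,5), (2,6), (3,3), (3,4), (3,5), (3,6), each with probability 1/18.
E[min(R, S) | R + S ≥ 6] = (1 + 1 + 2 + 2 + 2 + 3 + 3 + 3 + 3) / 9 = 20/9.

20/9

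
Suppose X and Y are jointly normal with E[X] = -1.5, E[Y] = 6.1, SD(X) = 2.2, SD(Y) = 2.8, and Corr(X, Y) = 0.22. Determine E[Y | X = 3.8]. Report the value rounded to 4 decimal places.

The regression of Y on X has slope ρ·σ_Y/σ_X and passes through (μ_X, μ_Y).
E[Y | X=3.8] = 6.1 + (0.22)·(2.8/2.2)·(3.8 − (-1.5)) = 6.1 + (0.28)·(5.3) = 7.5840.

7.5840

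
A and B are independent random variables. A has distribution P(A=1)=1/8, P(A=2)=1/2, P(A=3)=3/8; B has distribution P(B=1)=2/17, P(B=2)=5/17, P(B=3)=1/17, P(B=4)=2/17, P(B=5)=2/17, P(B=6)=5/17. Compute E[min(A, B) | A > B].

P(A > B) = 29/136.
Summing min(A,B)·P(x,y) over outcomes with A > B gives 11/34.
E[min(A, B) | A > B] = (11/34) / (29/136) = 44/29.

44/29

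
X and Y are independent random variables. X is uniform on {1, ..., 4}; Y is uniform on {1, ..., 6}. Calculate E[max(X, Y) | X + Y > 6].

Outcomes with X + Y > 6: (1,6), (2,5), (2,6), (3,4), (3,5), (3,6), (4,3), (4,4), (4,5), (4,6), each with probability 1/24.
E[max(X, Y) | X + Y > 6] = (6 + 5 + 6 + 4 + 5 + 6 + 4 + 4 + 5 + 6) / 10 = 51/10.

51/10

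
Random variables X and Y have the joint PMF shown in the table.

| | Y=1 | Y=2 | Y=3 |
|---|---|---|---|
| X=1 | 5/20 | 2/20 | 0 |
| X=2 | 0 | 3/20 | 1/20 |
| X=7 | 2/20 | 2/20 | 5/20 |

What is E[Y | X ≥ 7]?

P(X ≥ 7) = 9/20.
Σ Y·P over the event = 1·(2/20) + 2·(2/20) + 3·(5/20) = 21/20.
E[Y | X ≥ 7] = (21/20) / (9/20) = 7/3.

7/3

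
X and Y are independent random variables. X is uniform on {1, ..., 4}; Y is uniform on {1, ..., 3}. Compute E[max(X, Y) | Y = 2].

11/4

Outcomes with Y = 2: (1,2), (2,2), (3,2), (4,2), each with probability 1/12.
E[max(X, Y) | Y = 2] = (2 + 2 + 3 + 4) / 4 = 11/4.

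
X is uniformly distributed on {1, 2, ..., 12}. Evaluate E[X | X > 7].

10

Given X > 7, X is equally likely to be any of {8, 9, 10, 11, 12}.
E[X | X > 7] = (8 + 9 + 10 + 11 + 12) / 5 = 10.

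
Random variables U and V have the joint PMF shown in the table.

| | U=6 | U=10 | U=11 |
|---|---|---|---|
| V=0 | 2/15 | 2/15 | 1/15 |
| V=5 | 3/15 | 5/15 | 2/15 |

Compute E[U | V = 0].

P(V = 0) = 1/3.
Σ U·P over the event = 6·(2/15) + 10·(2/15) + 11·(1/15) = 43/15.
E[U | V = 0] = (43/15) / (1/3) = 43/5.

43/5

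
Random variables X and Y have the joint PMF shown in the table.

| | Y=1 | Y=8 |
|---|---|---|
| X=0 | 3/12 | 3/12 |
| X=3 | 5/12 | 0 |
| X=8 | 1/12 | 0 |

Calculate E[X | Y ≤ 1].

23/9

P(Y ≤ 1) = 3/4.
Summing X·P(X=x,Y=y) over the conditioning event gives 23/12.
E[X | Y ≤ 1] = (23/12) / (3/4) = 23/9.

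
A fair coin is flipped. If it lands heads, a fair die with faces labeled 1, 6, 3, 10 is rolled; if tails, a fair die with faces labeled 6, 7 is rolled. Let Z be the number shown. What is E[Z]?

23/4

E[Z | heads] = (1+6+3+10)/4 = 5.
E[Z | tails] = (6+7)/2 = 13/2.
E[Z] = (1/2)·(5) + (1/2)·(13/2) = 23/4.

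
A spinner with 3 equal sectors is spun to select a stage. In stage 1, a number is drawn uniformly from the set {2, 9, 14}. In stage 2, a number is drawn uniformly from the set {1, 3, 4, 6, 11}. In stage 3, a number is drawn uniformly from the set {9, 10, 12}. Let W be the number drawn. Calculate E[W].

E[W | stage 1] = (2+9+14)/3 = 25/3.
E[W | stage 2] = (1+3+4+6+11)/5 = 5.
E[W | stage 3] = (9+10+12)/3 = 31/3.
By the law of total expectation,
E[W] = (1/3)·(25/3) + (1/3)·(5) + (1/3)·(31/3) = 71/9.

71/9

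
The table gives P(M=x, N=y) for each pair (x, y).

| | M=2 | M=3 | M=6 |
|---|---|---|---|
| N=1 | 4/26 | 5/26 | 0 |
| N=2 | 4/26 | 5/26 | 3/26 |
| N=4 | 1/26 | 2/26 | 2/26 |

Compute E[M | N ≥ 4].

P(N ≥ 4) = 5/26.
Summing M·P(M=x,N=y) over the conditioning event gives 10/13.
E[M | N ≥ 4] = (10/13) / (5/26) = 4.

4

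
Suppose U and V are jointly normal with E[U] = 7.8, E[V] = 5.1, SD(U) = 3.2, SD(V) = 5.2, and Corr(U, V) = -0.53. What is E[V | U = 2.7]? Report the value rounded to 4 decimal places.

9.4924

For a bivariate normal, E[V | U=x] = μ_V + ρ·(σ_V/σ_U)·(x − μ_U).
E[V | U=2.7] = 5.1 + (-0.53)·(5.2/3.2)·(2.7 − (7.8)) = 5.1 + (-0.86125)·(-5.1) = 9.4924.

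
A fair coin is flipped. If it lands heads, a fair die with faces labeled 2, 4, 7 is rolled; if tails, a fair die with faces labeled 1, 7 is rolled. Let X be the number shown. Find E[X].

E[X | heads] = (2+4+7)/3 = 13/3.
E[X | tails] = (1+7)/2 = 4.
By the law of total expectation,
E[X] = (1/2)·(13/3) + (1/2)·(4) = 25/6.

25/6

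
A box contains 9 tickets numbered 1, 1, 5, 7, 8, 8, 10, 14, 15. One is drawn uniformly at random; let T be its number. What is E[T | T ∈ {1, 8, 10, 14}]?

7

P(T ∈ {1, 8, 10, 14}) = 2/3.
Σ over the event: 1·2/9 + 8·2/9 + 10·1/9 + 14·1/9 = 14/3.
E[T | T ∈ {1, 8, 10, 14}] = (14/3) / (2/3) = 7.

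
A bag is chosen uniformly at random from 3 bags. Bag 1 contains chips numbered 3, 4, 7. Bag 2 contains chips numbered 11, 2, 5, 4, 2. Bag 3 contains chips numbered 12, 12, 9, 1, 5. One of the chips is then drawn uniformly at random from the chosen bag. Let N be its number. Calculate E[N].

259/45

E[N | bag 1] = (3+4+7)/3 = 14/3.
E[N | bag 2] = (11+2+5+4+2)/5 = 24/5.
E[N | bag 3] = (12+12+9+1+5)/5 = 39/5.
E[N] = (1/3)·(14/3) + (1/3)·(24/5) + (1/3)·(39/5) = 259/45.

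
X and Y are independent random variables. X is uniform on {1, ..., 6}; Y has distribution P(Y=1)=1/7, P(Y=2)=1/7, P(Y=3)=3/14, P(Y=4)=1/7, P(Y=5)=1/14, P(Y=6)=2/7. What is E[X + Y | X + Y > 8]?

P(X + Y > 8) = 13/42.
Summing (X+Y)·P(x,y) over outcomes with X + Y > 8 gives 263/84.
E[X + Y | X + Y > 8] = (263/84) / (13/42) = 263/26.

263/26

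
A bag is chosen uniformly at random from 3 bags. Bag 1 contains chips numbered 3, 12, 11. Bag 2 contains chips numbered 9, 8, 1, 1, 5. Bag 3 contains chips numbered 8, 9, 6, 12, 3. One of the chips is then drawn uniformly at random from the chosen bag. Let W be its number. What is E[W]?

E[W | bag 1] = (3+12+11)/3 = 26/3.
E[W | bag 2] = (9+8+1+1+5)/5 = 24/5.
E[W | bag 3] = (8+9+6+12+3)/5 = 38/5.
By the law of total expectation,
E[W] = (1/3)·(26/3) + (1/3)·(24/5) + (1/3)·(38/5) = 316/45.

316/45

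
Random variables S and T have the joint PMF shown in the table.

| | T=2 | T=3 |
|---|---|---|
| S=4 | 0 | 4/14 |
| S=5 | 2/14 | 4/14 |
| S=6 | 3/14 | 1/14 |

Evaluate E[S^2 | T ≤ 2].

158/5

P(T ≤ 2) = 5/14.
Σ S^2·P over the event = 25·(2/14) + 36·(3/14) = 79/7.
E[S^2 | T ≤ 2] = (79/7) / (5/14) = 158/5.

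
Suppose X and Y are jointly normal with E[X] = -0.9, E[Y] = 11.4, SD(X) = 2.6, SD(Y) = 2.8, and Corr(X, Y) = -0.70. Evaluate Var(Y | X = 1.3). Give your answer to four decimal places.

The conditional variance in a bivariate normal is σ_Y²(1 − ρ²), independent of x.
Var(Y | X=1.3) = (2.8)²·(1 − (-0.70)²) = 7.84·0.51 = 3.9984.

3.9984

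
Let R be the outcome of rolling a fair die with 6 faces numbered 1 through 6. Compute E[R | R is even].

Given R is even, R is equally likely to be any of {2, 4, 6}.
E[R | R is even] = (2 + 4 + 6) / 3 = 4.

4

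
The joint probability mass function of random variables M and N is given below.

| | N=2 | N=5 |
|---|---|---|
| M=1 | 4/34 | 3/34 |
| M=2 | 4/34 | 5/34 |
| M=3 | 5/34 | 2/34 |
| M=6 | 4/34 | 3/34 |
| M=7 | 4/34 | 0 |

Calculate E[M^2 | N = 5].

149/13

P(N = 5) = 13/34.
Summing M^2·P(M=x,N=y) over the conditioning event gives 149/34.
E[M^2 | N = 5] = (149/34) / (13/34) = 149/13.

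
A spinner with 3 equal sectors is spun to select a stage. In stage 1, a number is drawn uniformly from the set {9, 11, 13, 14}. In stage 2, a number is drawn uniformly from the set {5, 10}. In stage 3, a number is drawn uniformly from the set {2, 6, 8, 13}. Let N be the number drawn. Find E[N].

E[N | stage 1] = (9+11+13+14)/4 = 47/4.
E[N | stage 2] = (5+10)/2 = 15/2.
E[N | stage 3] = (2+6+8+13)/4 = 29/4.
By the law of total expectation,
E[N] = (1/3)·(47/4) + (1/3)·(15/2) + (1/3)·(29/4) = 53/6.

53/6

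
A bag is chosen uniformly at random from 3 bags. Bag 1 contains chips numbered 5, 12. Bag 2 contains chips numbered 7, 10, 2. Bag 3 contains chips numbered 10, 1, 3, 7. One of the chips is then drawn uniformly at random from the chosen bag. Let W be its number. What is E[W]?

E[W | bag 1] = (5+12)/2 = 17/2.
E[W | bag 2] = (7+10+2)/3 = 19/3.
E[W | bag 3] = (10+1+3+7)/4 = 21/4.
E[W] = (1/3)·(17/2) + (1/3)·(19/3) + (1/3)·(21/4) = 241/36.

241/36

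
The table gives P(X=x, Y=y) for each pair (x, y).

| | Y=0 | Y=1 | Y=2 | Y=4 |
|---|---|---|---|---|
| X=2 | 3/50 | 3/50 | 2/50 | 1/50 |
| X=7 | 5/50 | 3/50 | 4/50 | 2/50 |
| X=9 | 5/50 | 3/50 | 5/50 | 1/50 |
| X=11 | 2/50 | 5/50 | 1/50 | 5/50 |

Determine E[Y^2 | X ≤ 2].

P(X ≤ 2) = 9/50.
Σ Y^2·P over the event = 0·(3/50) + 1·(3/50) + 4·(2/50) + 16·(1/50) = 27/50.
E[Y^2 | X ≤ 2] = (27/50) / (9/50) = 3.

3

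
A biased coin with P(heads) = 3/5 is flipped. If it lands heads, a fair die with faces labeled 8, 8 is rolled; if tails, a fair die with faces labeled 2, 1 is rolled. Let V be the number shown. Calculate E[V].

27/5

E[V | heads] = (8+8)/2 = 8.
E[V | tails] = (2+1)/2 = 3/2.
E[V] = (3/5)·(8) + (2/5)·(3/2) = 27/5.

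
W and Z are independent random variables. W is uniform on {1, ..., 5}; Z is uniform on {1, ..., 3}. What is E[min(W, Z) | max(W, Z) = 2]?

Outcomes with max(W, Z) = 2: (1,2), (2,1), (2,2), each with probability 1/15.
E[min(W, Z) | max(W, Z) = 2] = (1 + 1 + 2) / 3 = 4/3.

4/3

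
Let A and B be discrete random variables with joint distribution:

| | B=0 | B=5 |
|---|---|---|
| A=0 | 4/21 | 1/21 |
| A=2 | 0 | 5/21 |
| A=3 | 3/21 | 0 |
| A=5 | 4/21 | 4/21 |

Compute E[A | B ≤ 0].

29/11

P(B ≤ 0) = 11/21.
Σ A·P over the event = 0·(4/21) + 3·(3/21) + 5·(4/21) = 29/21.
E[A | B ≤ 0] = (29/21) / (11/21) = 29/11.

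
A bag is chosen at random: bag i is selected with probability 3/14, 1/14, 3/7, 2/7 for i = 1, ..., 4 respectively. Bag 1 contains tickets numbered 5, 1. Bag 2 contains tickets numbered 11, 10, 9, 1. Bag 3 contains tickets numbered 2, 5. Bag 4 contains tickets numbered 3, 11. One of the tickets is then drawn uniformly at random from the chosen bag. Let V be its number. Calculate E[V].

263/56

E[V | bag 1] = (5+1)/2 = 3.
E[V | bag 2] = (11+10+9+1)/4 = 31/4.
E[V | bag 3] = (2+5)/2 = 7/2.
E[V | bag 4] = (3+11)/2 = 7.
E[V] = (3/14)·(3) + (1/14)·(31/4) + (3/7)·(7/2) + (2/7)·(7) = 263/56.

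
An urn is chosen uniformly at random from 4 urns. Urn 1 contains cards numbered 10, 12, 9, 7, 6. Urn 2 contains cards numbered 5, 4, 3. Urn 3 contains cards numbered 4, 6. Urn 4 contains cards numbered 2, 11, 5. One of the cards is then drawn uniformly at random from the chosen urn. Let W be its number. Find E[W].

119/20

E[W | urn 1] = (10+12+9+7+6)/5 = 44/5.
E[W | urn 2] = (5+4+3)/3 = 4.
E[W | urn 3] = (4+6)/2 = 5.
E[W | urn 4] = (2+11+5)/3 = 6.
E[W] = (1/4)·(44/5) + (1/4)·(4) + (1/4)·(5) + (1/4)·(6) = 119/20.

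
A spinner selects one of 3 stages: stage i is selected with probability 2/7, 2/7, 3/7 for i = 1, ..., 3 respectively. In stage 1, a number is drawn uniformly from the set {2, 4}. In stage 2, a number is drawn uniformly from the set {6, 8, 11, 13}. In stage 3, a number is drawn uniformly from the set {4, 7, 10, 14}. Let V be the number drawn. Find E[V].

E[V | stage 1] = (2+4)/2 = 3.
E[V | stage 2] = (6+8+11+13)/4 = 19/2.
E[V | stage 3] = (4+7+10+14)/4 = 35/4.
By the law of total expectation,
E[V] = (2/7)·(3) + (2/7)·(19/2) + (3/7)·(35/4) = 205/28.

205/28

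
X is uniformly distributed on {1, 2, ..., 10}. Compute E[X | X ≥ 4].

Given X ≥ 4, X is equally likely to be any of {4, 5, 6, 7, 8, 9, 10}.
E[X | X ≥ 4] = (4 + 5 + 6 + 7 + 8 + 9 + 10) / 7 = 7.

7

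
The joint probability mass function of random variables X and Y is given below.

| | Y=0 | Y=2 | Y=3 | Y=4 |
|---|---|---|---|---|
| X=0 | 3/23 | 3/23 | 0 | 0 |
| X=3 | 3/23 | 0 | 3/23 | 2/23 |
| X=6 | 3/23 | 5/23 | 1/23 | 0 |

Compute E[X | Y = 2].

15/4

P(Y = 2) = 8/23.
Summing X·P(X=x,Y=y) over the conditioning event gives 30/23.
E[X | Y = 2] = (30/23) / (8/23) = 15/4.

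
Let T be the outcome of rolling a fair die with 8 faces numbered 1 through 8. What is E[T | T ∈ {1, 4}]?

P(T ∈ {1, 4}) = 1/4.
Σ over the event: 1·1/8 + 4·1/8 = 5/8.
E[T | T ∈ {1, 4}] = (5/8) / (1/4) = 5/2.

5/2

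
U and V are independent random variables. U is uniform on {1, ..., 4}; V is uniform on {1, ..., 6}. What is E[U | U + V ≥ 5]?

25/9

P(U + V ≥ 5) = 3/4.
Summing U·P(x,y) over outcomes with U + V ≥ 5 gives 25/12.
E[U | U + V ≥ 5] = (25/12) / (3/4) = 25/9.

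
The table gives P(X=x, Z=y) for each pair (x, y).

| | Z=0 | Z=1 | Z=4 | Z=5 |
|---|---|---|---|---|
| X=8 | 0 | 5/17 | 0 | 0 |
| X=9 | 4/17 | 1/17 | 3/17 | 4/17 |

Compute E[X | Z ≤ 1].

17/2

P(Z ≤ 1) = 10/17.
Σ X·P over the event = 8·(5/17) + 9·(4/17) + 9·(1/17) = 5.
E[X | Z ≤ 1] = (5) / (10/17) = 17/2.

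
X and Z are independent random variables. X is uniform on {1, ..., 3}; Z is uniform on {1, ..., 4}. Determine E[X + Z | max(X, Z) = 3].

24/5

Outcomes with max(X, Z) = 3: (1,3), (2,3), (3,1), (3,2), (3,3), each with probability 1/12.
E[X + Z | max(X, Z) = 3] = (4 + 5 + 4 + 5 + 6) / 5 = 24/5.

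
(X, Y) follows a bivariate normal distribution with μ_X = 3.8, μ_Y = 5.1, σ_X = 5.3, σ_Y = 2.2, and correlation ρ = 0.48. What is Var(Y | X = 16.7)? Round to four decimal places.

The conditional variance in a bivariate normal is σ_Y²(1 − ρ²), independent of x.
Var(Y | X=16.7) = (2.2)²·(1 − (0.48)²) = 4.84·0.7696 = 3.7249.

3.7249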